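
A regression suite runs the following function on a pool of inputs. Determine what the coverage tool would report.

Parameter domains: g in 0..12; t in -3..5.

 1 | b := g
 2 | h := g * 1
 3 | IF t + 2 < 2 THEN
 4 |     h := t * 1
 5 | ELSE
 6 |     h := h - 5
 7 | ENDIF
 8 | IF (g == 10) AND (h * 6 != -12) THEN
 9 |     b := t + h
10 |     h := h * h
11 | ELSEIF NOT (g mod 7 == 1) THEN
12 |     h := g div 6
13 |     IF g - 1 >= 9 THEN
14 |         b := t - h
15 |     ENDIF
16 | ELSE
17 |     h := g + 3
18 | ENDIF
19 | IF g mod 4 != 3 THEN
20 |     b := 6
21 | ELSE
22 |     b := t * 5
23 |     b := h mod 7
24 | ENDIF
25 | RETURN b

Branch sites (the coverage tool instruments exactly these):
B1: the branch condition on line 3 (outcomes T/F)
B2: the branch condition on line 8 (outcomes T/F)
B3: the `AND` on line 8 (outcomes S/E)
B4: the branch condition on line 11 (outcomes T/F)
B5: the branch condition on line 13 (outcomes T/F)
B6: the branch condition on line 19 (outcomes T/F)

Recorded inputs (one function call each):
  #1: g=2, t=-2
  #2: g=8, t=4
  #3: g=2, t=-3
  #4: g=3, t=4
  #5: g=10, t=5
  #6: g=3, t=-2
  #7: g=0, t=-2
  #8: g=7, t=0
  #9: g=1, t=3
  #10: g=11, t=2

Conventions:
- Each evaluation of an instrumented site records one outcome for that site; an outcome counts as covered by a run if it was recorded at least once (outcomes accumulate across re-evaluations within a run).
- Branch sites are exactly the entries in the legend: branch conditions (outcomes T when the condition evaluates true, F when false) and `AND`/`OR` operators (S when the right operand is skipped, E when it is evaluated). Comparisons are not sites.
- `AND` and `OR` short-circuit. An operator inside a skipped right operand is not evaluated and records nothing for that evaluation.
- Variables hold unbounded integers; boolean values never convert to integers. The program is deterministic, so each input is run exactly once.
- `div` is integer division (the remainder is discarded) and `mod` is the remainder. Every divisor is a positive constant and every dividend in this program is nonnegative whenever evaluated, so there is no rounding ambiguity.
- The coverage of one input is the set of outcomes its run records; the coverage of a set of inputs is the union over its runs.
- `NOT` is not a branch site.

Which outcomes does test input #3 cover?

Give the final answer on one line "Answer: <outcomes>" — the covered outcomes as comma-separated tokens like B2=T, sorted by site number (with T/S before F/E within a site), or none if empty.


Simulating input #3 (g=2, t=-3) step by step:
  B1->T, B3->S, B2->F, B4->T, B5->F, B6->T
as a set, this run covers: B1=T, B2=F, B3=S, B4=T, B5=F, B6=T
Answer: B1=T, B2=F, B3=S, B4=T, B5=F, B6=T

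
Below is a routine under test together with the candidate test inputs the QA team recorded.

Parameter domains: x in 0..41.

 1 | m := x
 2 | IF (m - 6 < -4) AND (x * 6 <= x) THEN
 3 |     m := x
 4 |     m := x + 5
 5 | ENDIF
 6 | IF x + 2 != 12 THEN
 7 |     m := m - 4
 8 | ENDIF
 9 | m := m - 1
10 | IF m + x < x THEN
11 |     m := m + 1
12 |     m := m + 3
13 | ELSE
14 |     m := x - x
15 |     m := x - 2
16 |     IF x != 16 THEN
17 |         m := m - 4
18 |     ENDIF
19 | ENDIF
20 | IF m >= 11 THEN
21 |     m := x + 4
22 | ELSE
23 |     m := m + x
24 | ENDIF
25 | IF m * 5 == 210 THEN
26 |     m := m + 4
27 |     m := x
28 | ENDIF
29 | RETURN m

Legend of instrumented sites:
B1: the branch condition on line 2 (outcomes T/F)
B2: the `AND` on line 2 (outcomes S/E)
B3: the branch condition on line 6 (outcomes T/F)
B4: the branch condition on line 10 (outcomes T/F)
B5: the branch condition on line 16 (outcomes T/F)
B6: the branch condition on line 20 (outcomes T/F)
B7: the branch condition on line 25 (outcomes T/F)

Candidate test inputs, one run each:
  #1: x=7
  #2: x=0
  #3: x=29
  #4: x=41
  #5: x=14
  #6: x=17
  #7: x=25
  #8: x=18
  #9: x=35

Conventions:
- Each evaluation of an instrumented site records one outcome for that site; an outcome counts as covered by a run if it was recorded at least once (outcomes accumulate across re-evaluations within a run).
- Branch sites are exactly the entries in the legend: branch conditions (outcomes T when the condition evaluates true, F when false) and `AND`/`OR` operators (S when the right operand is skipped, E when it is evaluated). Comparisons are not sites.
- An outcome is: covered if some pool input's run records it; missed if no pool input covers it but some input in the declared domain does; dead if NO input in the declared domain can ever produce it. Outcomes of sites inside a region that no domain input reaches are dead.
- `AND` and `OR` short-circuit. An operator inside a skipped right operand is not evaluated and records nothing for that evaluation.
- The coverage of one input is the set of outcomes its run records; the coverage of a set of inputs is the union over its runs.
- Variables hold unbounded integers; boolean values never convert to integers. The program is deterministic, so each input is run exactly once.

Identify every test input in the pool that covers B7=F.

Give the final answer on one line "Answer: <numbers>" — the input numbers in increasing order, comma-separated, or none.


input #1 (x=7): records B7=F
input #2 (x=0): records B7=F
input #3 (x=29): records B7=F
input #4 (x=41): records B7=F
input #5 (x=14): records B7=F
input #6 (x=17): records B7=F
input #7 (x=25): records B7=F
input #8 (x=18): records B7=F
input #9 (x=35): records B7=F
Answer: 1, 2, 3, 4, 5, 6, 7, 8, 9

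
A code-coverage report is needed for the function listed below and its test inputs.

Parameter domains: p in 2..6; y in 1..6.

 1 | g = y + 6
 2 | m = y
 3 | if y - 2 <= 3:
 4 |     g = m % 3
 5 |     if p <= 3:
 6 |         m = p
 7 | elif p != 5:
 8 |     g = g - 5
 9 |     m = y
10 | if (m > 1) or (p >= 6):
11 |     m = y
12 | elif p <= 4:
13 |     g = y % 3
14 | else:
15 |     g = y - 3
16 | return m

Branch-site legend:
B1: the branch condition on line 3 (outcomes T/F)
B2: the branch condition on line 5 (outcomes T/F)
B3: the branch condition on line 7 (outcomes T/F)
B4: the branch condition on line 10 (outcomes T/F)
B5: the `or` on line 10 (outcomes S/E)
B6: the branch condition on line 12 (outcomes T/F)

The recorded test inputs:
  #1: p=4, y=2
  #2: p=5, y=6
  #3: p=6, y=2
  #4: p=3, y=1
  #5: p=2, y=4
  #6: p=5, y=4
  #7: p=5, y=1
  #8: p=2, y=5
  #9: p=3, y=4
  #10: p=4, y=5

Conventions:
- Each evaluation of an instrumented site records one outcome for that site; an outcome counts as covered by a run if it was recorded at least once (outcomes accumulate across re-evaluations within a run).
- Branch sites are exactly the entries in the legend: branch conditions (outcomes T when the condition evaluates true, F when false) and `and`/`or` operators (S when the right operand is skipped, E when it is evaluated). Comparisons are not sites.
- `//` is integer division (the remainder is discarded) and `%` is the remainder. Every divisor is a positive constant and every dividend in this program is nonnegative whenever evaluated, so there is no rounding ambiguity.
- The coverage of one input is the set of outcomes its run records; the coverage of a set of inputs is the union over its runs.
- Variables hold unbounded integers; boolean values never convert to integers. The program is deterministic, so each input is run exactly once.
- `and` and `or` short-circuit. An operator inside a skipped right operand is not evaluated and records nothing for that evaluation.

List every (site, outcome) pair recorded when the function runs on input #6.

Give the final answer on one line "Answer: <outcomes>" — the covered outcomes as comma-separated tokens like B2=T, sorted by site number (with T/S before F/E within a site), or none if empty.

Running input #6 (p=5, y=4), event by event:
  B1->T, B2->F, B5->S, B4->T
collecting distinct outcomes: B1=T, B2=F, B4=T, B5=S

Answer: B1=T, B2=F, B4=T, B5=S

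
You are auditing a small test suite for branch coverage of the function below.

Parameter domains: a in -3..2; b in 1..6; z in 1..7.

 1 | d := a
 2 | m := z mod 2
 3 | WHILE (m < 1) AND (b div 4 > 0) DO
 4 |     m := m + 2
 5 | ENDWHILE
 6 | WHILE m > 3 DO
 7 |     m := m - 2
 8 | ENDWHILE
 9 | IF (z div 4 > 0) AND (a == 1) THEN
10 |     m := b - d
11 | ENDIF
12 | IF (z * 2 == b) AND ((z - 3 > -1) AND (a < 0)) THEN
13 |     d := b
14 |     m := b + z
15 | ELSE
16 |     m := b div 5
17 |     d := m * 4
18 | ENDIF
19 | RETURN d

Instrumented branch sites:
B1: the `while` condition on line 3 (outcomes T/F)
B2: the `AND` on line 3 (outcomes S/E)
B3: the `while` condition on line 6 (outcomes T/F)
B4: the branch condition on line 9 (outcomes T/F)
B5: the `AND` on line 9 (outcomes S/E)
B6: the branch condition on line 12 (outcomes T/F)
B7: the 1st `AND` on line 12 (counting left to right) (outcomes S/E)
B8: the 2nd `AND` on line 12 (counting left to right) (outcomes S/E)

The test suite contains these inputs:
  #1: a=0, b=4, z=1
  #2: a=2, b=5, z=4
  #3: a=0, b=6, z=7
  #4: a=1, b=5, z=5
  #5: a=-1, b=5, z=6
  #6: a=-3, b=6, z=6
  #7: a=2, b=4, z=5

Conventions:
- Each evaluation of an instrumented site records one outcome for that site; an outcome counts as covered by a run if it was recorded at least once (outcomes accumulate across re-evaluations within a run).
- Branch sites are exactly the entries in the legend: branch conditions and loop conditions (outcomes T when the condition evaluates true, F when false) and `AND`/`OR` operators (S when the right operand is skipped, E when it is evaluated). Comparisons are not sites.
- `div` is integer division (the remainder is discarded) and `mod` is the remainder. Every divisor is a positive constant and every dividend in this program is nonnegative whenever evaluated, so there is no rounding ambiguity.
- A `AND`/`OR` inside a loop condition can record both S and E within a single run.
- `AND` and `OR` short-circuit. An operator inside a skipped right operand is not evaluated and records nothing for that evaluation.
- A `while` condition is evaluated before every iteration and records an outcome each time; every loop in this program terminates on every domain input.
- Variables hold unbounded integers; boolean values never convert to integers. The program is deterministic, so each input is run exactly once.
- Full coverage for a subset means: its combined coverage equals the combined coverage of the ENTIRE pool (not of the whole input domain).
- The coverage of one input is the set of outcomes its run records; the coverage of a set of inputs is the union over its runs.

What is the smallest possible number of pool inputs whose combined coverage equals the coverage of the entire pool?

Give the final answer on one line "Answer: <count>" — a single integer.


run #1 (a=0, b=4, z=1) runs B2->S, B1->F, B3->F, B5->S, B4->F, B7->S, B6->F; records B1=F, B2=S, B3=F, B4=F, B5=S, B6=F, B7=S
run #2 (a=2, b=5, z=4) runs B2->E, B1->T, B2->S, B1->F, B3->F, B5->E, B4->F, B7->S, B6->F; records B1=T, B1=F, B2=S, B2=E, B3=F, B4=F, B5=E, B6=F, B7=S
run #3 (a=0, b=6, z=7) runs B2->S, B1->F, B3->F, B5->E, B4->F, B7->S, B6->F; records B1=F, B2=S, B3=F, B4=F, B5=E, B6=F, B7=S
run #4 (a=1, b=5, z=5) runs B2->S, B1->F, B3->F, B5->E, B4->T, B7->S, B6->F; records B1=F, B2=S, B3=F, B4=T, B5=E, B6=F, B7=S
run #5 (a=-1, b=5, z=6) runs B2->E, B1->T, B2->S, B1->F, B3->F, B5->E, B4->F, B7->S, B6->F; records B1=T, B1=F, B2=S, B2=E, B3=F, B4=F, B5=E, B6=F, B7=S
run #6 (a=-3, b=6, z=6) runs B2->E, B1->T, B2->S, B1->F, B3->F, B5->E, B4->F, B7->S, B6->F; records B1=T, B1=F, B2=S, B2=E, B3=F, B4=F, B5=E, B6=F, B7=S
run #7 (a=2, b=4, z=5) runs B2->S, B1->F, B3->F, B5->E, B4->F, B7->S, B6->F; records B1=F, B2=S, B3=F, B4=F, B5=E, B6=F, B7=S
the full pool covers 11 outcomes: B1=T, B1=F, B2=S, B2=E, B3=F, B4=T, B4=F, B5=S, B5=E, B6=F, B7=S
no size-1 subset reaches all 11 outcomes (best union: 9/11)
no size-2 subset reaches all 11 outcomes (best union: 10/11)
size 3: inputs {1, 2, 4} cover all 11 outcomes, and no lexicographically smaller subset of this size does
Answer: 3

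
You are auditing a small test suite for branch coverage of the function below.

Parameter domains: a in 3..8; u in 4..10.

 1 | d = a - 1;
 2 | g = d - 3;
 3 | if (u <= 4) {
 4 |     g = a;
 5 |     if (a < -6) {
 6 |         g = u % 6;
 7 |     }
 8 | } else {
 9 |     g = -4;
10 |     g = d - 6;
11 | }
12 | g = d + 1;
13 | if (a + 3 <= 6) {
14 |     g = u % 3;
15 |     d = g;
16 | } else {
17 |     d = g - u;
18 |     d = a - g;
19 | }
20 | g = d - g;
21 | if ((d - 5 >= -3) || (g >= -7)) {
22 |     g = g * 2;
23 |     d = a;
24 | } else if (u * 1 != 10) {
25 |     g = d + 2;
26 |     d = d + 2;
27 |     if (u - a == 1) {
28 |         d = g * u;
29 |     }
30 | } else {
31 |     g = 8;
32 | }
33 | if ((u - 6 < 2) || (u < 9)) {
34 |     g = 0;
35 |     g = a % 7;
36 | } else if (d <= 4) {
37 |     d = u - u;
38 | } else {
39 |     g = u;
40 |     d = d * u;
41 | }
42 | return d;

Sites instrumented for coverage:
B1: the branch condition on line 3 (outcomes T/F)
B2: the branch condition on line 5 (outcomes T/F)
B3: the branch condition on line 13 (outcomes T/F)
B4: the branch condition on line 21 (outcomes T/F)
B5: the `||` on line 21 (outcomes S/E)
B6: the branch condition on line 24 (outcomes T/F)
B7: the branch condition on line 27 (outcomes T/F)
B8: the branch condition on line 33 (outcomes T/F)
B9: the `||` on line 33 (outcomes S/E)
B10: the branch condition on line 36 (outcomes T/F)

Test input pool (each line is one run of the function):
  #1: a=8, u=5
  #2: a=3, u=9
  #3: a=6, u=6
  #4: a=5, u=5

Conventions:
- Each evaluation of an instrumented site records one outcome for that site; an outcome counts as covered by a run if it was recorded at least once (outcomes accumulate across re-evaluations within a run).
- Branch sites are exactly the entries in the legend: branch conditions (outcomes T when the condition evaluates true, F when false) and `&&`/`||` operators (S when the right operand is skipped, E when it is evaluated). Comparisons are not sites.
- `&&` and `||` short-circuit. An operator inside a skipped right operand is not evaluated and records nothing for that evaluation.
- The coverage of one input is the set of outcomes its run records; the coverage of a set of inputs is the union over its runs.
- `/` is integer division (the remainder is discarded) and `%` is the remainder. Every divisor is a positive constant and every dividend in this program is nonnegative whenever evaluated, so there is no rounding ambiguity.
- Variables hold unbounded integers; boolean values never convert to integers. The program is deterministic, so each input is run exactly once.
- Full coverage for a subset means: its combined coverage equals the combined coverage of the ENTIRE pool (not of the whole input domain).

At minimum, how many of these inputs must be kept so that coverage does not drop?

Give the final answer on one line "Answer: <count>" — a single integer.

input #1, a=8, u=5: outcomes B1=F, B3=F, B4=F, B5=E, B6=T, B7=F, B8=T, B9=S
input #2, a=3, u=9: outcomes B1=F, B3=T, B4=T, B5=E, B8=F, B9=E, B10=T
input #3, a=6, u=6: outcomes B1=F, B3=F, B4=T, B5=E, B8=T, B9=S
input #4, a=5, u=5: outcomes B1=F, B3=F, B4=T, B5=E, B8=T, B9=S
together the pool reaches 13 outcomes: B1=F, B3=T, B3=F, B4=T, B4=F, B5=E, B6=T, B7=F, B8=T, B8=F, B9=S, B9=E, B10=T
size 1 is not enough: best union over all size-1 subsets is 8/13
at size 2, {1, 2} reaches all 13 outcomes; every lexicographically earlier size-2 subset fails

Answer: 2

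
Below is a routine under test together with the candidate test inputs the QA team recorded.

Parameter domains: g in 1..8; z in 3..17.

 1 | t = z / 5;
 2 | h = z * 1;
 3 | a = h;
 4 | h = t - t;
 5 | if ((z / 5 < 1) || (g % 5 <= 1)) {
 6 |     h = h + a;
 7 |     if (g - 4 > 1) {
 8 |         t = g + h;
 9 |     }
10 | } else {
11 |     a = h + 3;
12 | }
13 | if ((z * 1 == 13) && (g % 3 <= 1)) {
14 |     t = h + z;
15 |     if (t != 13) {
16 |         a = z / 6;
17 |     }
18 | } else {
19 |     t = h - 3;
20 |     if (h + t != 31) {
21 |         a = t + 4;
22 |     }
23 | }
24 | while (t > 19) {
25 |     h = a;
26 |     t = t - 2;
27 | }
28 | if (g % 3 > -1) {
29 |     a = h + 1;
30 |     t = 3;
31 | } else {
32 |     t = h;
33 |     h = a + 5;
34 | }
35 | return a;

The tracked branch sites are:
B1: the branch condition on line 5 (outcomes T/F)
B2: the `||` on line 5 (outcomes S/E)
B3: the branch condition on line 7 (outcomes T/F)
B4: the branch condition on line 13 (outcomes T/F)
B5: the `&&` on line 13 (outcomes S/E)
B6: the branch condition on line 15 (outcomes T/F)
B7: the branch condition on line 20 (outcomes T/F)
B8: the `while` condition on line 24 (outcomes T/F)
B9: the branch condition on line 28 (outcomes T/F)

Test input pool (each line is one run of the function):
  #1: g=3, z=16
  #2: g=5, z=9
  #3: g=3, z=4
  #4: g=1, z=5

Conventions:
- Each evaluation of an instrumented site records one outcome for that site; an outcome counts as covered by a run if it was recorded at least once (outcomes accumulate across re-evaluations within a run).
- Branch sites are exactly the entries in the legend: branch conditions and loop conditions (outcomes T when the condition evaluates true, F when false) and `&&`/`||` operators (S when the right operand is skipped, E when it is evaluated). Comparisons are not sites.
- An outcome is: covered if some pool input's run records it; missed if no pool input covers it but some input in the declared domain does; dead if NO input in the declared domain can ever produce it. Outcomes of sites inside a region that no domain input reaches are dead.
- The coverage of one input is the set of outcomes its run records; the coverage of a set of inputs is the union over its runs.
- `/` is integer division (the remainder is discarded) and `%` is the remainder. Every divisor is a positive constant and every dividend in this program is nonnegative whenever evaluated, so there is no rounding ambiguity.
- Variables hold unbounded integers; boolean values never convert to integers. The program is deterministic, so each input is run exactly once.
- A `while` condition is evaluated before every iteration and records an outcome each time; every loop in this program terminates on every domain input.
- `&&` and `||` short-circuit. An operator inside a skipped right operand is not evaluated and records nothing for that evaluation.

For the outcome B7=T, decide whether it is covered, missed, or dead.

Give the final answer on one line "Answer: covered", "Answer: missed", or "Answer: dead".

B7=T is recorded by pool input(s) 1, 2, 3, 4 -> covered

Answer: covered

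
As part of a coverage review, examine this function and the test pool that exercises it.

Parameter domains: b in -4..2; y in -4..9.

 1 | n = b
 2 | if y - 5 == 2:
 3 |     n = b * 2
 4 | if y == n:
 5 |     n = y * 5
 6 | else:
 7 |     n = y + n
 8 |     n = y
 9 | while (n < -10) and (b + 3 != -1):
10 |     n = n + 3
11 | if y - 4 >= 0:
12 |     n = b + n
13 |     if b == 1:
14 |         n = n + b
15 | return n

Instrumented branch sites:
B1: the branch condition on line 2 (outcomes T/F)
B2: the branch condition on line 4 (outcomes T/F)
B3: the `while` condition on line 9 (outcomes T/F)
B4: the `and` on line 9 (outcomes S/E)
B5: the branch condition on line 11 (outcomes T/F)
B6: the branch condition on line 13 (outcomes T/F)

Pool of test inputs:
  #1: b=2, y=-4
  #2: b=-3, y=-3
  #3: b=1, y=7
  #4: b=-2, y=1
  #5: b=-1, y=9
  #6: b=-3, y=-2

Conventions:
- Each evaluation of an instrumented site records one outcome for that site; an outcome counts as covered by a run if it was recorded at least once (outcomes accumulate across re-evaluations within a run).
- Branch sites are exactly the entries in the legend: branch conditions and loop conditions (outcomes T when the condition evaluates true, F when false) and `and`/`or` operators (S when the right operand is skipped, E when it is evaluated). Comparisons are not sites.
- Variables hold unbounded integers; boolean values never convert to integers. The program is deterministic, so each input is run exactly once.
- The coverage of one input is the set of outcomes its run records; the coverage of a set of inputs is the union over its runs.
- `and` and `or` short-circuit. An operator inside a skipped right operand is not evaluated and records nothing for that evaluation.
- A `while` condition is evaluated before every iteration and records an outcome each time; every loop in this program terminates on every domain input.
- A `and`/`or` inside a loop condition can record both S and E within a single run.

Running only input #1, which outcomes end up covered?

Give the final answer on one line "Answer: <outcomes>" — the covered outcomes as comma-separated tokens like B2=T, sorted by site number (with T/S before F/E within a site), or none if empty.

Running input #1 (b=2, y=-4), event by event:
  B1->F, B2->F, B4->S, B3->F, B5->F
deduplicating events, the covered set is: B1=F, B2=F, B3=F, B4=S, B5=F

Answer: B1=F, B2=F, B3=F, B4=S, B5=F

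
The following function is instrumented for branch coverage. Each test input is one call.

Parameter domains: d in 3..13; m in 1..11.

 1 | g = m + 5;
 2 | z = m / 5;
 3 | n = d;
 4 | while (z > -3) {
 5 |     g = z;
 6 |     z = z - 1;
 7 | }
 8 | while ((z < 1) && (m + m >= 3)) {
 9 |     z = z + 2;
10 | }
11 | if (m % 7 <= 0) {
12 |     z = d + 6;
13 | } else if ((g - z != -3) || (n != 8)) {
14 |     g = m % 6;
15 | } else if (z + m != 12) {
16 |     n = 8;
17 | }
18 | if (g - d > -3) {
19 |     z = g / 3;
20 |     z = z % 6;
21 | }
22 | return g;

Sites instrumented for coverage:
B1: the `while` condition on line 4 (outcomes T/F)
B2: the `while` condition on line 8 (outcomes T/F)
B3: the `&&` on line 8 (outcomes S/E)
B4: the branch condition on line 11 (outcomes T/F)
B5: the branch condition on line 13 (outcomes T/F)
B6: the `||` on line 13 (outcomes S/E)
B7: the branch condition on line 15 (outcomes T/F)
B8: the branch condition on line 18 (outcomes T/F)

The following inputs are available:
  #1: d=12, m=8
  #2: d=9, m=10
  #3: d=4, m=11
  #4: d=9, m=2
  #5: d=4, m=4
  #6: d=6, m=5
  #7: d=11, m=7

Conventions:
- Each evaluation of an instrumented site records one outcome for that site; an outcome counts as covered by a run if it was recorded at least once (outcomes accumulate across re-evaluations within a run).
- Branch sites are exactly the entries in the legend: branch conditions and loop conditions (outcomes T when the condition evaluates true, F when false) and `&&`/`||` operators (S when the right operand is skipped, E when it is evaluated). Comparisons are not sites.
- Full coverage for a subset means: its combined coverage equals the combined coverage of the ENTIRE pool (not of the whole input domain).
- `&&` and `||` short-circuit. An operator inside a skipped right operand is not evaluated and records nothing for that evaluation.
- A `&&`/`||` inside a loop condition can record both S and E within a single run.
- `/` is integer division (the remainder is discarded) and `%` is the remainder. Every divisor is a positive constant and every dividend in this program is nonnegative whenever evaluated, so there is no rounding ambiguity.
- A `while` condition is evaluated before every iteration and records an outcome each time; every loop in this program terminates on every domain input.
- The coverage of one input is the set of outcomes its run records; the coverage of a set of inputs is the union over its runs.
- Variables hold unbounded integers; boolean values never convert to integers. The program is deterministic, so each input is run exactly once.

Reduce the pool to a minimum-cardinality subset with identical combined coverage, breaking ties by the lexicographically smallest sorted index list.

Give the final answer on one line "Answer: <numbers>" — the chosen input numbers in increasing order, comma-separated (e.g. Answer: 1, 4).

input #1 (d=12, m=8): events B1->T, B1->T, B1->T, B1->T, B1->F, B3->E, B2->T, B3->E, B2->T, B3->S, B2->F, B4->F, B6->E, B5->T, ...; covers B1=T, B1=F, B2=T, B2=F, B3=S, B3=E, B4=F, B5=T, B6=E, B8=F
input #2 (d=9, m=10): events B1->T, B1->T, B1->T, B1->T, B1->T, B1->F, B3->E, B2->T, B3->E, B2->T, B3->S, B2->F, B4->F, B6->E, ...; covers B1=T, B1=F, B2=T, B2=F, B3=S, B3=E, B4=F, B5=T, B6=E, B8=F
input #3 (d=4, m=11): events B1->T, B1->T, B1->T, B1->T, B1->T, B1->F, B3->E, B2->T, B3->E, B2->T, B3->S, B2->F, B4->F, B6->E, ...; covers B1=T, B1=F, B2=T, B2=F, B3=S, B3=E, B4=F, B5=T, B6=E, B8=T
input #4 (d=9, m=2): events B1->T, B1->T, B1->T, B1->F, B3->E, B2->T, B3->E, B2->T, B3->S, B2->F, B4->F, B6->E, B5->T, B8->F; covers B1=T, B1=F, B2=T, B2=F, B3=S, B3=E, B4=F, B5=T, B6=E, B8=F
input #5 (d=4, m=4): events B1->T, B1->T, B1->T, B1->F, B3->E, B2->T, B3->E, B2->T, B3->S, B2->F, B4->F, B6->E, B5->T, B8->T; covers B1=T, B1=F, B2=T, B2=F, B3=S, B3=E, B4=F, B5=T, B6=E, B8=T
input #6 (d=6, m=5): events B1->T, B1->T, B1->T, B1->T, B1->F, B3->E, B2->T, B3->E, B2->T, B3->S, B2->F, B4->F, B6->E, B5->T, ...; covers B1=T, B1=F, B2=T, B2=F, B3=S, B3=E, B4=F, B5=T, B6=E, B8=T
input #7 (d=11, m=7): events B1->T, B1->T, B1->T, B1->T, B1->F, B3->E, B2->T, B3->E, B2->T, B3->S, B2->F, B4->T, B8->F; covers B1=T, B1=F, B2=T, B2=F, B3=S, B3=E, B4=T, B8=F
pool-wide coverage (12 outcomes): B1=T, B1=F, B2=T, B2=F, B3=S, B3=E, B4=T, B4=F, B5=T, B6=E, B8=T, B8=F
every size-1 subset falls short of the 12 outcomes (best: 10/12)
size 2: inputs {3, 7} cover all 12 outcomes, and no lexicographically smaller subset of this size does

Answer: 3, 7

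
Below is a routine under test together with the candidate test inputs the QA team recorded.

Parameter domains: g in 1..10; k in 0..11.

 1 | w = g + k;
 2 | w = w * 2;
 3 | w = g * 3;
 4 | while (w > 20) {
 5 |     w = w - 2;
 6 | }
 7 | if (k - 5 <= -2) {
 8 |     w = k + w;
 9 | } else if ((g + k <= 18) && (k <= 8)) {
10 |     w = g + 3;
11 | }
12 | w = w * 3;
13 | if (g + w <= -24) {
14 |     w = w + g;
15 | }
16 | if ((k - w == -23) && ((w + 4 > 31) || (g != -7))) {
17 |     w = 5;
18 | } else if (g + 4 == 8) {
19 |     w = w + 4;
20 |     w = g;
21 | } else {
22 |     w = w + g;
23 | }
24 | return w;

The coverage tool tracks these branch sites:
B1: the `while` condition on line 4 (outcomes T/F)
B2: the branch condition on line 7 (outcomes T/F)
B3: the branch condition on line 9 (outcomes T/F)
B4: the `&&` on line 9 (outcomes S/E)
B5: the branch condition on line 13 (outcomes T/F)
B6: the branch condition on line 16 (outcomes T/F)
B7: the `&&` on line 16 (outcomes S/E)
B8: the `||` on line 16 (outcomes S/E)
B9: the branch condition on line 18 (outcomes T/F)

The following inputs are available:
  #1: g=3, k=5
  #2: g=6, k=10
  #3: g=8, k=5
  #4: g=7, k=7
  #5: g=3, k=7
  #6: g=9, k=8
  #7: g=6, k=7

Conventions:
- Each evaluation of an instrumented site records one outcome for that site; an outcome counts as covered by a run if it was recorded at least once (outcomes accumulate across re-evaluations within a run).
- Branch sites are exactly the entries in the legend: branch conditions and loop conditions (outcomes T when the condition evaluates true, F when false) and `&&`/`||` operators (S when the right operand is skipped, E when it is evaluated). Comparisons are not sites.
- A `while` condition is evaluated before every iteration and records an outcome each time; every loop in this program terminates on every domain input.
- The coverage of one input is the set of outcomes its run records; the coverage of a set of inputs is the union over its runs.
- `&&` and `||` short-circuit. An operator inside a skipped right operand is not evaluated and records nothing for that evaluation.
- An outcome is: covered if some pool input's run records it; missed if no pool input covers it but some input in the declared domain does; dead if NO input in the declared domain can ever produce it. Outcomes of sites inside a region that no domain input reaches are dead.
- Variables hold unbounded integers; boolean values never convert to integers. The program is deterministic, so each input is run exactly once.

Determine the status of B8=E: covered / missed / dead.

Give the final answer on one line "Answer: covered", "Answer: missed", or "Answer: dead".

no pool input records B8=E
but domain input (g=6, k=4) does record it -> reachable, so missed

Answer: missed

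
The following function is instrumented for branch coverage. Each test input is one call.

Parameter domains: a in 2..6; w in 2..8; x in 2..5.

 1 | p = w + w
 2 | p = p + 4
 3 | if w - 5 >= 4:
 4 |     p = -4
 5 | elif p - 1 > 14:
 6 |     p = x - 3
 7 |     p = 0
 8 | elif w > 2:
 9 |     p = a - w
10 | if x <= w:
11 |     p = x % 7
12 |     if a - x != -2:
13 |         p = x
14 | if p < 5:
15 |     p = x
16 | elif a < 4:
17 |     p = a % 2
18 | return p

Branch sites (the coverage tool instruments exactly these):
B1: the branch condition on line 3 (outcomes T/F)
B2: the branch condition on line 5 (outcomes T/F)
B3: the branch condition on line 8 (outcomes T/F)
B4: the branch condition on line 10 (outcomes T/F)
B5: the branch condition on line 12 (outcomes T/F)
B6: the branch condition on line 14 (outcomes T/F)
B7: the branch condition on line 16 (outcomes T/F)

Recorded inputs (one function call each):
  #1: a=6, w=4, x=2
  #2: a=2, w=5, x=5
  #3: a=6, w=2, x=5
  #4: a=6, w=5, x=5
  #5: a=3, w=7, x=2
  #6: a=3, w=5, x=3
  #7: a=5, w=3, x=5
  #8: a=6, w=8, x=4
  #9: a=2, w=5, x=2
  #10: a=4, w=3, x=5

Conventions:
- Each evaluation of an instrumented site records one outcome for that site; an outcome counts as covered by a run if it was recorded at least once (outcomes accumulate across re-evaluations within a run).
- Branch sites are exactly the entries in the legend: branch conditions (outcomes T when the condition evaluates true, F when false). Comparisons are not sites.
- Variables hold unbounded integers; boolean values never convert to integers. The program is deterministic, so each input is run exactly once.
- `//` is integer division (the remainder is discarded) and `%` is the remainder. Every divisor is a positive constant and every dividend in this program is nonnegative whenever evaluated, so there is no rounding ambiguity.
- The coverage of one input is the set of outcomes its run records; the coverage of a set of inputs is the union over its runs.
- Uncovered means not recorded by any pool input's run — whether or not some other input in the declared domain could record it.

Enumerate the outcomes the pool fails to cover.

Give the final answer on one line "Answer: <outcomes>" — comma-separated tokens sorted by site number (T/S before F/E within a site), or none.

input #1 (a=6, w=4, x=2): events B1->F, B2->F, B3->T, B4->T, B5->T, B6->T; covers B1=F, B2=F, B3=T, B4=T, B5=T, B6=T
input #2 (a=2, w=5, x=5): events B1->F, B2->F, B3->T, B4->T, B5->T, B6->F, B7->T; covers B1=F, B2=F, B3=T, B4=T, B5=T, B6=F, B7=T
input #3 (a=6, w=2, x=5): events B1->F, B2->F, B3->F, B4->F, B6->F, B7->F; covers B1=F, B2=F, B3=F, B4=F, B6=F, B7=F
input #4 (a=6, w=5, x=5): events B1->F, B2->F, B3->T, B4->T, B5->T, B6->F, B7->F; covers B1=F, B2=F, B3=T, B4=T, B5=T, B6=F, B7=F
input #5 (a=3, w=7, x=2): events B1->F, B2->T, B4->T, B5->T, B6->T; covers B1=F, B2=T, B4=T, B5=T, B6=T
input #6 (a=3, w=5, x=3): events B1->F, B2->F, B3->T, B4->T, B5->T, B6->T; covers B1=F, B2=F, B3=T, B4=T, B5=T, B6=T
input #7 (a=5, w=3, x=5): events B1->F, B2->F, B3->T, B4->F, B6->T; covers B1=F, B2=F, B3=T, B4=F, B6=T
input #8 (a=6, w=8, x=4): events B1->F, B2->T, B4->T, B5->T, B6->T; covers B1=F, B2=T, B4=T, B5=T, B6=T
input #9 (a=2, w=5, x=2): events B1->F, B2->F, B3->T, B4->T, B5->T, B6->T; covers B1=F, B2=F, B3=T, B4=T, B5=T, B6=T
input #10 (a=4, w=3, x=5): events B1->F, B2->F, B3->T, B4->F, B6->T; covers B1=F, B2=F, B3=T, B4=F, B6=T
union over the pool: B1=F, B2=T, B2=F, B3=T, B3=F, B4=T, B4=F, B5=T, B6=T, B6=F, B7=T, B7=F
uncovered (2 of 14): B1=T, B5=F

Answer: B1=T, B5=F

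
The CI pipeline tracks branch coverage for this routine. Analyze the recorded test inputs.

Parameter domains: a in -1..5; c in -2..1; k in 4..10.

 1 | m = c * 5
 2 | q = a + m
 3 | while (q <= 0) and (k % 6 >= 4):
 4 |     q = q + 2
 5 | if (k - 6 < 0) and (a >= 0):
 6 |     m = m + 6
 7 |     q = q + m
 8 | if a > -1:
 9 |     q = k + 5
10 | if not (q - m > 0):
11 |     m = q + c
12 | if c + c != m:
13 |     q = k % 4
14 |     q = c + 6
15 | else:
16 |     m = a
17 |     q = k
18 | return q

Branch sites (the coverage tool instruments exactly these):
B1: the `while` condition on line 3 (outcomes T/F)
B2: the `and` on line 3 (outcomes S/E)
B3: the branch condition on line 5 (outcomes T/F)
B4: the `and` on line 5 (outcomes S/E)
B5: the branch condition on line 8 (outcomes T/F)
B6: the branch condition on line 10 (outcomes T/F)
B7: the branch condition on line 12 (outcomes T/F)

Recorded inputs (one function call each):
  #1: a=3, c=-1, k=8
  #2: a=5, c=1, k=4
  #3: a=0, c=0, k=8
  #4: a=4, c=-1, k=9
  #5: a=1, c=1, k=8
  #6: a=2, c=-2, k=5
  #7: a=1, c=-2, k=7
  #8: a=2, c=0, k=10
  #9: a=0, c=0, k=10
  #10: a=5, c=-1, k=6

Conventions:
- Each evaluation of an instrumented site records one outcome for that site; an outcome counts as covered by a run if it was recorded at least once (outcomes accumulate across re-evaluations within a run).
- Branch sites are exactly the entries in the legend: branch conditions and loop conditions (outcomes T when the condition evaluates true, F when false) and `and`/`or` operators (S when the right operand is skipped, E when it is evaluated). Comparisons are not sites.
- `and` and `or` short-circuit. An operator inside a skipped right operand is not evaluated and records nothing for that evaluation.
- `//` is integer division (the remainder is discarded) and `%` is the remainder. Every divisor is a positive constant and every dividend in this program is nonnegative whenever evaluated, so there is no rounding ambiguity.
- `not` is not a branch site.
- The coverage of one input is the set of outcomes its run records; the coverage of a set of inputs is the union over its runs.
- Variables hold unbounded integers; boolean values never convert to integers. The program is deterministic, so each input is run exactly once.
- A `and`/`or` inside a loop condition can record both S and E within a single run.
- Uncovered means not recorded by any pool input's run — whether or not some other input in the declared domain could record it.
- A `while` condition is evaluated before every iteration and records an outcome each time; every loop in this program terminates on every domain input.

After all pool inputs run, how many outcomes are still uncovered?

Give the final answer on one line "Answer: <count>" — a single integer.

#1 (a=3, c=-1, k=8) -> covered: B1=F, B2=E, B3=F, B4=S, B5=T, B6=F, B7=T
#2 (a=5, c=1, k=4) -> covered: B1=F, B2=S, B3=T, B4=E, B5=T, B6=T, B7=T
#3 (a=0, c=0, k=8) -> covered: B1=F, B2=E, B3=F, B4=S, B5=T, B6=F, B7=F
#4 (a=4, c=-1, k=9) -> covered: B1=F, B2=E, B3=F, B4=S, B5=T, B6=F, B7=T
#5 (a=1, c=1, k=8) -> covered: B1=F, B2=S, B3=F, B4=S, B5=T, B6=F, B7=T
#6 (a=2, c=-2, k=5) -> covered: B1=T, B1=F, B2=S, B2=E, B3=T, B4=E, B5=T, B6=F, B7=F
#7 (a=1, c=-2, k=7) -> covered: B1=F, B2=E, B3=F, B4=S, B5=T, B6=F, B7=T
#8 (a=2, c=0, k=10) -> covered: B1=F, B2=S, B3=F, B4=S, B5=T, B6=F, B7=F
#9 (a=0, c=0, k=10) -> covered: B1=T, B1=F, B2=S, B2=E, B3=F, B4=S, B5=T, B6=F, B7=F
#10 (a=5, c=-1, k=6) -> covered: B1=F, B2=E, B3=F, B4=S, B5=T, B6=F, B7=T
union over the pool: B1=T, B1=F, B2=S, B2=E, B3=T, B3=F, B4=S, B4=E, B5=T, B6=T, B6=F, B7=T, B7=F
uncovered (1 of 14): B5=F

Answer: 1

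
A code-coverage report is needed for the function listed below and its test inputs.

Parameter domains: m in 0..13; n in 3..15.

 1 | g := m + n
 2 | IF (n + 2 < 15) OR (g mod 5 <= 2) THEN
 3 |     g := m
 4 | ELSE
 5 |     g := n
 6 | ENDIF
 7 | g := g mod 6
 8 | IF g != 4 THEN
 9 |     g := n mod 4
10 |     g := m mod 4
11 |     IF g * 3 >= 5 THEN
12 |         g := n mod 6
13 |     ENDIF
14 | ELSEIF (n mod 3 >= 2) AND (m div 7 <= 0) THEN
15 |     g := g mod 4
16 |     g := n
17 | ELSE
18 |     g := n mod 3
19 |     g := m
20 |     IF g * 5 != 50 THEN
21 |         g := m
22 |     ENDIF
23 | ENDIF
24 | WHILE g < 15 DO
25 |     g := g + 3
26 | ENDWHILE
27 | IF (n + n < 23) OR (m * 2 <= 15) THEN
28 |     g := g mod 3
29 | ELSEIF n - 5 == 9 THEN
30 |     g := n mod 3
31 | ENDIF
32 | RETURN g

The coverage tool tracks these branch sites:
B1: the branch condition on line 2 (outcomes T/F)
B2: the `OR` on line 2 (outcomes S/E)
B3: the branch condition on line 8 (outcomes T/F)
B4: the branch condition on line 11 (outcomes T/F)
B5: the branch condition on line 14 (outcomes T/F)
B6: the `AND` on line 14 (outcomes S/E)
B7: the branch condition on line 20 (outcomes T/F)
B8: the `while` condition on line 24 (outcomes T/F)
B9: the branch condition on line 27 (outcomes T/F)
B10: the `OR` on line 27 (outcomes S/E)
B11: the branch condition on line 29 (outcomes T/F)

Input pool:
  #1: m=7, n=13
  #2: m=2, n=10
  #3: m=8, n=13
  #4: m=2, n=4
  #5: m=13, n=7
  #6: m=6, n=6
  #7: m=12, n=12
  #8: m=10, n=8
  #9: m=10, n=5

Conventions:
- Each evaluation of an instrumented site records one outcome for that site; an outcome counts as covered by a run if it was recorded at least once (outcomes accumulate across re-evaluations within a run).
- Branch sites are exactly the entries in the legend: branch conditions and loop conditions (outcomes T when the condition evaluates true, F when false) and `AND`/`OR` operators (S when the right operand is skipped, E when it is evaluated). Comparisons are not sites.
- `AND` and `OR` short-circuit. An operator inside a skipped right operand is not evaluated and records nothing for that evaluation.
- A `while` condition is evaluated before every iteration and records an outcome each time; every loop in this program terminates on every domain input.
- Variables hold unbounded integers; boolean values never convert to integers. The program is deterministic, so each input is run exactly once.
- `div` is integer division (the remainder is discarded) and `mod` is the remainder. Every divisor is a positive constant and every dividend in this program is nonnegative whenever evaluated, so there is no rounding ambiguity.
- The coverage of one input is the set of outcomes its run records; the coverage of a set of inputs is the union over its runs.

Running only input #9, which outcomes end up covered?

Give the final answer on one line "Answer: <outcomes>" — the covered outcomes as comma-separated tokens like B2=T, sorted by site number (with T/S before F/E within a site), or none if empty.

Event log for input #9 (m=10, n=5):
  B2->S, B1->T, B3->F, B6->E, B5->F, B7->F, B8->T, B8->T, B8->F, B10->S
  B9->T
collecting distinct outcomes: B1=T, B2=S, B3=F, B5=F, B6=E, B7=F, B8=T, B8=F, B9=T, B10=S

Answer: B1=T, B2=S, B3=F, B5=F, B6=E, B7=F, B8=T, B8=F, B9=T, B10=S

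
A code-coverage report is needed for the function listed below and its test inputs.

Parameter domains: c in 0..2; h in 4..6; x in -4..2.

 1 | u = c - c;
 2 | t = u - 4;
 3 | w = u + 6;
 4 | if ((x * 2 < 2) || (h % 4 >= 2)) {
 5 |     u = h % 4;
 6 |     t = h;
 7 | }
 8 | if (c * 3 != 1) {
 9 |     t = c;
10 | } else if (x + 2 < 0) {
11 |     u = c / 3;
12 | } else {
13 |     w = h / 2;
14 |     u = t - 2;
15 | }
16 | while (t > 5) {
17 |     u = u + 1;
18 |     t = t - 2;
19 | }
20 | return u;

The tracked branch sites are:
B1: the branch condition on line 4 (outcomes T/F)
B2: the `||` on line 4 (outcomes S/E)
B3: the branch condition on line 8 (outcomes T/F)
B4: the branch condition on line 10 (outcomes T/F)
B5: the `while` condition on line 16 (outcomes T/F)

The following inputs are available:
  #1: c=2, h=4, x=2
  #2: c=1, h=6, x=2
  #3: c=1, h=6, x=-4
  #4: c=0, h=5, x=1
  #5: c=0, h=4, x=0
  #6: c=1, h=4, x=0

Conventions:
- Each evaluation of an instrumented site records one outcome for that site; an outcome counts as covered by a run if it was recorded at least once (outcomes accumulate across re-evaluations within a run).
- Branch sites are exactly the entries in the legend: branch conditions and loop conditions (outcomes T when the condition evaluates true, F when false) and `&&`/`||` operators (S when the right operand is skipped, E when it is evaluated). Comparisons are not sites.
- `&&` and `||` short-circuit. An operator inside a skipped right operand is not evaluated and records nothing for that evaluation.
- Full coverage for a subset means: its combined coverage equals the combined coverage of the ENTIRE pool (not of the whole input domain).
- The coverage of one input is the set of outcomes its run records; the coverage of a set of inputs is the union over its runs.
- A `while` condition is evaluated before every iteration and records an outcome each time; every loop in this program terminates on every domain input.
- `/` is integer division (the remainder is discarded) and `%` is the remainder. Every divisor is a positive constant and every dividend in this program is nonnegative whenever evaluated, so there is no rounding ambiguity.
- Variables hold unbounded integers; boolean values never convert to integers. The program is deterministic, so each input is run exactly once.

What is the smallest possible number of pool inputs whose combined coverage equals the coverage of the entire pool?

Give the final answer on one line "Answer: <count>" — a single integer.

input #1, c=2, h=4, x=2: events B2->E, B1->F, B3->T, B5->F; outcomes B1=F, B2=E, B3=T, B5=F
input #2, c=1, h=6, x=2: events B2->E, B1->T, B3->T, B5->F; outcomes B1=T, B2=E, B3=T, B5=F
input #3, c=1, h=6, x=-4: events B2->S, B1->T, B3->T, B5->F; outcomes B1=T, B2=S, B3=T, B5=F
input #4, c=0, h=5, x=1: events B2->E, B1->F, B3->T, B5->F; outcomes B1=F, B2=E, B3=T, B5=F
input #5, c=0, h=4, x=0: events B2->S, B1->T, B3->T, B5->F; outcomes B1=T, B2=S, B3=T, B5=F
input #6, c=1, h=4, x=0: events B2->S, B1->T, B3->T, B5->F; outcomes B1=T, B2=S, B3=T, B5=F
together the pool reaches 6 outcomes: B1=T, B1=F, B2=S, B2=E, B3=T, B5=F
size 1 is not enough: best union over all size-1 subsets is 4/6
the canonical winner is {1, 3}: size 2, full 6-outcome coverage, earliest index list among size-2 covers

Answer: 2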